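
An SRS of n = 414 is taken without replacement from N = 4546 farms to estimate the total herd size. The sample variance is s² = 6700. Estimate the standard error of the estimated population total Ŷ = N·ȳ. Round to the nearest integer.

Var(Ŷ) = N²·Var(ȳ) = N²·(1 − n/N)·s²/n.
f = 414/4546 = 0.09106907; Var(ȳ) = 0.90893093·6700/414 = 14.709752.
Var(Ŷ) = 4546² · 14.709752 = 3.0399344 × 10^8.
SE(Ŷ) = √(3.0399344 × 10^8) = 17435.

17435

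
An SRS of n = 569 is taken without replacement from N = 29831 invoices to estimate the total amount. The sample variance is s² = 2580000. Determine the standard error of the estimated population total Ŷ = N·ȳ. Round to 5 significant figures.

1.9895 × 10^6

Var(Ŷ) = N²·Var(ȳ) = N²·(1 − n/N)·s²/n.
f = 569/29831 = 0.01907412; Var(ȳ) = 0.98092588·2580000/569 = 4447.7834.
Var(Ŷ) = 29831² · 4447.7834 = 3.9580316 × 10^12.
SE(Ŷ) = √(3.9580316 × 10^12) = 1.9895 × 10^6.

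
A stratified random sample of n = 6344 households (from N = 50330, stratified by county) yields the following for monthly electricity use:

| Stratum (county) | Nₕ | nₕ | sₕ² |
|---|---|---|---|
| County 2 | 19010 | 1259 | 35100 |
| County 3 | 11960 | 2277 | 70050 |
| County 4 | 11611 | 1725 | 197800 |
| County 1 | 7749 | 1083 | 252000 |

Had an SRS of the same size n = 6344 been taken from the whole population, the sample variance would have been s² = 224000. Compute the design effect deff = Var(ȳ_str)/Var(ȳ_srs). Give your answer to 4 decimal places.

0.4881

Var(ȳ_str) = Σ Wₕ²(1−fₕ)sₕ²/nₕ with Wₕ = Nₕ/50330:
  County 2: (19010/50330)²·(1−1259/19010)·35100/1259 = 3.7139193
  County 3: (11960/50330)²·(1−2277/11960)·70050/2277 = 1.4064761
  County 4: (11611/50330)²·(1−1725/11611)·197800/1725 = 5.1960528
  County 1: (7749/50330)²·(1−1083/7749)·252000/1083 = 4.7449233
  → Var(ȳ_str) = 15.061372.
Var(ȳ_srs) = (1 − 6344/50330)·224000/6344 = 30.858327.
deff = 15.061372 / 30.858327 = 0.4881.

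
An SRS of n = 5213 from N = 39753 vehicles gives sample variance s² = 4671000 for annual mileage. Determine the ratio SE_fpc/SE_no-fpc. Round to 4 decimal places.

0.9321

f = n/N = 5213/39753 = 0.13113476.
SE_no-fpc = √(s²/n) = 29.933746; SE_fpc = √((1−f)s²/n) = 27.902125.
Ratio = √(1−f) = 0.93212941.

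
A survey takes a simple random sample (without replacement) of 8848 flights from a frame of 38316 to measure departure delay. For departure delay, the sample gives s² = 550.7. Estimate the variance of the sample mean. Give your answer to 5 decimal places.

0.04787

Under SRS without replacement, Var(ȳ) = (1 − f)·s²/n with f = n/N = 8848/38316 = 0.23092181.
Var(ȳ) = (1 − 0.23092181)·550.7/8848 = 0.76907819·0.062240054 = 0.047867468.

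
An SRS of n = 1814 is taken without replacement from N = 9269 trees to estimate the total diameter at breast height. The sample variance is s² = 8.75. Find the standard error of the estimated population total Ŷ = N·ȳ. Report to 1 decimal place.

577.3

Var(Ŷ) = N²·Var(ȳ) = N²·(1 − n/N)·s²/n.
f = 1814/9269 = 0.19570612; Var(ȳ) = 0.80429388·8.75/1814 = 0.0038795874.
Var(Ŷ) = 9269² · 0.0038795874 = 333312.27.
SE(Ŷ) = √(333312.27) = 577.3.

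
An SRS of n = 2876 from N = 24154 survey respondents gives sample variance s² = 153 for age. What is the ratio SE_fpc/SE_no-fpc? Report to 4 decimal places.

f = n/N = 2876/24154 = 0.11906931.
SE_no-fpc = √(s²/n) = 0.23064884; SE_fpc = √((1−f)s²/n) = 0.21648218.
Ratio = √(1−f) = 0.93857908.

0.9386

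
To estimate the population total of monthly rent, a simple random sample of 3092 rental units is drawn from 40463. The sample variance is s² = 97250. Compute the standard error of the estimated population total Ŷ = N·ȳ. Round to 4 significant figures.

Var(Ŷ) = N²·Var(ȳ) = N²·(1 − n/N)·s²/n.
f = 3092/40463 = 0.07641549; Var(ȳ) = 0.92358451·97250/3092 = 29.048704.
Var(Ŷ) = 40463² · 29.048704 = 4.7560118 × 10^10.
SE(Ŷ) = √(4.7560118 × 10^10) = 218100.

218100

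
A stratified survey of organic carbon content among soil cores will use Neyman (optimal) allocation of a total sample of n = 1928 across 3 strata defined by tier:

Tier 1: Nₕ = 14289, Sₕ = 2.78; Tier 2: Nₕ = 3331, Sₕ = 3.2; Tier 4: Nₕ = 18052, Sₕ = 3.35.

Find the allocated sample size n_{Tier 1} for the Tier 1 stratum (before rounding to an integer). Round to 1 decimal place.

Neyman allocation: nₕ = n·NₕSₕ / Σⱼ NⱼSⱼ.
Σ NⱼSⱼ = 14289·2.78 + 3331·3.2 + 18052·3.35 = 110856.82.
n_{Tier 1} = 1928·14289·2.78 / 110856.82 = 690.9.

690.9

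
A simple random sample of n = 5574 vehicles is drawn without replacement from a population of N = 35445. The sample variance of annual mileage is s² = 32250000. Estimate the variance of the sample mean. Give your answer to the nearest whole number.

4876

Under SRS without replacement, Var(ȳ) = (1 − f)·s²/n with f = n/N = 5574/35445 = 0.15725772.
Var(ȳ) = (1 − 0.15725772)·32250000/5574 = 0.84274228·5785.7912 = 4875.9308.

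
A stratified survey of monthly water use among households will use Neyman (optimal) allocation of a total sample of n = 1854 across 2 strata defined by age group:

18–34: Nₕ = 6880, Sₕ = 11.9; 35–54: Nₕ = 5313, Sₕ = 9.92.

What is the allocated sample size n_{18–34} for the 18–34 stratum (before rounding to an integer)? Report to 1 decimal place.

Neyman allocation: nₕ = n·NₕSₕ / Σⱼ NⱼSⱼ.
Σ NⱼSⱼ = 6880·11.9 + 5313·9.92 = 134576.96.
n_{18–34} = 1854·6880·11.9 / 134576.96 = 1127.9.

1127.9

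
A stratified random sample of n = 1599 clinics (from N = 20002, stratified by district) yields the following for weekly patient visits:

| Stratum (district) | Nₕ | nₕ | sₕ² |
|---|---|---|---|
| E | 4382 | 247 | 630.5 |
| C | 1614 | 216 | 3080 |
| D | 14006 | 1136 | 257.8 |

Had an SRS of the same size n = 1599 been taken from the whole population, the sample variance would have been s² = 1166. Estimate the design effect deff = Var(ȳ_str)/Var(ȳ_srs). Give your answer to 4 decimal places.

0.4446

Var(ȳ_str) = Σ Wₕ²(1−fₕ)sₕ²/nₕ with Wₕ = Nₕ/20002:
  E: (4382/20002)²·(1−247/4382)·630.5/247 = 0.11560834
  C: (1614/20002)²·(1−216/1614)·3080/216 = 0.080419399
  D: (14006/20002)²·(1−1136/14006)·257.8/1136 = 0.10224696
  → Var(ȳ_str) = 0.2982747.
Var(ȳ_srs) = (1 − 1599/20002)·1166/1599 = 0.67091158.
deff = 0.2982747 / 0.67091158 = 0.4446.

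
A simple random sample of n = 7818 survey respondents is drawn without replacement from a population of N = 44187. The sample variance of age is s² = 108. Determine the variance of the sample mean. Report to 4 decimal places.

Under SRS without replacement, Var(ȳ) = (1 − f)·s²/n with f = n/N = 7818/44187 = 0.17692987.
Var(ȳ) = (1 − 0.17692987)·108/7818 = 0.82307013·0.013814275 = 0.011370117.

0.0114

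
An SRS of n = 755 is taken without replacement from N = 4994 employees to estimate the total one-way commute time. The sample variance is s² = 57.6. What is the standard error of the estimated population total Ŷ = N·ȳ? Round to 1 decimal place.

1270.8

Var(Ŷ) = N²·Var(ȳ) = N²·(1 − n/N)·s²/n.
f = 755/4994 = 0.15118142; Var(ȳ) = 0.84881858·57.6/755 = 0.06475755.
Var(Ŷ) = 4994² · 0.06475755 = 1.6150556 × 10^6.
SE(Ŷ) = √(1.6150556 × 10^6) = 1270.8.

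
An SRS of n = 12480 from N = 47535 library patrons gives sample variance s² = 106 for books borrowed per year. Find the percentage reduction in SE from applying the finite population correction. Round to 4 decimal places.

f = n/N = 12480/47535 = 0.26254339.
SE_no-fpc = √(s²/n) = 0.092160674; SE_fpc = √((1−f)s²/n) = 0.079143249.
Ratio = √(1−f) = 0.85875294. Reduction = 100·(1 − 0.85875294) = 14.1247%.

14.1247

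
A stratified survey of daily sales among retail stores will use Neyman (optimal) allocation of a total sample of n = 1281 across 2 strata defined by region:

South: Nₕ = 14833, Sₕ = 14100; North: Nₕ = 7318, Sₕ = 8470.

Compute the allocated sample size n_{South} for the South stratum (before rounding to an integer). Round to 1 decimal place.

988.1

Neyman allocation: nₕ = n·NₕSₕ / Σⱼ NⱼSⱼ.
Σ NⱼSⱼ = 14833·14100 + 7318·8470 = 2.7112876 × 10^8.
n_{South} = 1281·14833·14100 / (2.7112876 × 10^8) = 988.1.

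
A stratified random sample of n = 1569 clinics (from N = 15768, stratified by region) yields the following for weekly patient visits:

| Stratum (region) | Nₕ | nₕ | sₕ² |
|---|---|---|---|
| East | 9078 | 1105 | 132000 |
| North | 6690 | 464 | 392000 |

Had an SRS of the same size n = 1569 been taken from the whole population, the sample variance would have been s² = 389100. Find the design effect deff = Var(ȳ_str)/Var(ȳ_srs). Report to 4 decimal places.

0.7895

Var(ȳ_str) = Σ Wₕ²(1−fₕ)sₕ²/nₕ with Wₕ = Nₕ/15768:
  East: (9078/15768)²·(1−1105/9078)·132000/1105 = 34.775259
  North: (6690/15768)²·(1−464/6690)·392000/464 = 141.53052
  → Var(ȳ_str) = 176.30578.
Var(ȳ_srs) = (1 − 1569/15768)·389100/1569 = 223.31579.
deff = 176.30578 / 223.31579 = 0.7895.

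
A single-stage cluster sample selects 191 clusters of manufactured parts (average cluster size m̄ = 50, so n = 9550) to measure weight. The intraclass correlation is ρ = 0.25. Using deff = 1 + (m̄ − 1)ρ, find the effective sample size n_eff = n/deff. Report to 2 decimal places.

720.75

deff = 1 + (50 − 1)·0.25 = 1 + 12.25 = 13.25.
n_eff = 9550 / 13.25 = 720.75.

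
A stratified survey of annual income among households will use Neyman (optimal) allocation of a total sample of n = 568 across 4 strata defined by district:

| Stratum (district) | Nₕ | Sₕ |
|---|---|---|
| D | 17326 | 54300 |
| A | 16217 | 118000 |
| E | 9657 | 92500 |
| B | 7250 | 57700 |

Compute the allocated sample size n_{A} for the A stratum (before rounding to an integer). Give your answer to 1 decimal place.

Neyman allocation: nₕ = n·NₕSₕ / Σⱼ NⱼSⱼ.
Σ NⱼSⱼ = 17326·54300 + 16217·118000 + 9657·92500 + 7250·57700 = 4.1660053 × 10^9.
n_{A} = 568·16217·118000 / (4.1660053 × 10^9) = 260.9.

260.9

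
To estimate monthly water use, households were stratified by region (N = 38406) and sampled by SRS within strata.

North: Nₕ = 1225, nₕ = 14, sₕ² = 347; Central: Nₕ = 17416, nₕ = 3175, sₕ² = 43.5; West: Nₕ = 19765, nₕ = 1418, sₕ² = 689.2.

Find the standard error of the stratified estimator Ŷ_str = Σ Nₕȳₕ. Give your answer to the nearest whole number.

14711

Var(Ŷ_str) = Σₕ Nₕ²(1 − fₕ)sₕ²/nₕ.
North: 1225²·(1 − 14/1225)·347/14 = 3.6768988 × 10^7.
Central: 17416²·(1 − 3175/17416)·43.5/3175 = 3.3980865 × 10^6.
West: 19765²·(1 − 1418/19765)·689.2/1418 = 1.7625073 × 10^8.
Sum = 2.164178 × 10^8.
SE = √(2.164178 × 10^8) = 14711.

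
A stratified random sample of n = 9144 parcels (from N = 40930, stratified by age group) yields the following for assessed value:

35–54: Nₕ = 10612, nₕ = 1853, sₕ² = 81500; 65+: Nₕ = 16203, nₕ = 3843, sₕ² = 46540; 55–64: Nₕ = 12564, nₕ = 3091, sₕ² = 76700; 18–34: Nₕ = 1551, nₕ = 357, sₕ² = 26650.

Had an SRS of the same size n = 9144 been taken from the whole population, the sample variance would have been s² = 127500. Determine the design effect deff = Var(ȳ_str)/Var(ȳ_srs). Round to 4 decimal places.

0.5295

Var(ȳ_str) = Σ Wₕ²(1−fₕ)sₕ²/nₕ with Wₕ = Nₕ/40930:
  35–54: (10612/40930)²·(1−1853/10612)·81500/1853 = 2.4403407
  65+: (16203/40930)²·(1−3843/16203)·46540/3843 = 1.4477261
  55–64: (12564/40930)²·(1−3091/12564)·76700/3091 = 1.7629027
  18–34: (1551/40930)²·(1−357/1551)·26650/357 = 0.082520459
  → Var(ȳ_str) = 5.73349.
Var(ȳ_srs) = (1 − 9144/40930)·127500/9144 = 10.828495.
deff = 5.73349 / 10.828495 = 0.5295.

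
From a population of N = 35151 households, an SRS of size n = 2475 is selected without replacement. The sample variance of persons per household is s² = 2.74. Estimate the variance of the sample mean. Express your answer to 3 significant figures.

0.00103

Under SRS without replacement, Var(ȳ) = (1 − f)·s²/n with f = n/N = 2475/35151 = 0.07041051.
Var(ȳ) = (1 − 0.07041051)·2.74/2475 = 0.92958949·0.0011070707 = 0.0010291213.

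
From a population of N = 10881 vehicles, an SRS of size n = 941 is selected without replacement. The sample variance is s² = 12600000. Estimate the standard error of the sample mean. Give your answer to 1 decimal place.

110.6

Under SRS without replacement, Var(ȳ) = (1 − f)·s²/n with f = n/N = 941/10881 = 0.08648102.
Var(ȳ) = (1 − 0.08648102)·12600000/941 = 0.91351898·13390.011 = 12232.029.
SE(ȳ) = √(12232.029) = 110.6.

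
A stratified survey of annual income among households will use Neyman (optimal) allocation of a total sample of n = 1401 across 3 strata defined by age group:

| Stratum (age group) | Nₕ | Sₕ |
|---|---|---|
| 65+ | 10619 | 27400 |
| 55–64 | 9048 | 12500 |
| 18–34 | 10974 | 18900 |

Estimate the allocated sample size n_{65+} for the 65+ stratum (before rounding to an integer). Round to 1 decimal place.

Neyman allocation: nₕ = n·NₕSₕ / Σⱼ NⱼSⱼ.
Σ NⱼSⱼ = 10619·27400 + 9048·12500 + 10974·18900 = 6.114692 × 10^8.
n_{65+} = 1401·10619·27400 / (6.114692 × 10^8) = 666.6.

666.6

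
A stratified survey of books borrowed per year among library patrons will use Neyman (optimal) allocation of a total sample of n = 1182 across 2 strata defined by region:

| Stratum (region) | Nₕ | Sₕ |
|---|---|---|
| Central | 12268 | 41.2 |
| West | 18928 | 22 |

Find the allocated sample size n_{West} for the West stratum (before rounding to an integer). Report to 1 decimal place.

533.9

Neyman allocation: nₕ = n·NₕSₕ / Σⱼ NⱼSⱼ.
Σ NⱼSⱼ = 12268·41.2 + 18928·22 = 921857.6.
n_{West} = 1182·18928·22 / 921857.6 = 533.9.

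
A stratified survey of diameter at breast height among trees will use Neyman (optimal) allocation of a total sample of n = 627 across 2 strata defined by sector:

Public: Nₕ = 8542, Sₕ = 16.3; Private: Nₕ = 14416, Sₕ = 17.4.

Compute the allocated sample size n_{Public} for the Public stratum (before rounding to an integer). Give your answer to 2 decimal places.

223.80

Neyman allocation: nₕ = n·NₕSₕ / Σⱼ NⱼSⱼ.
Σ NⱼSⱼ = 8542·16.3 + 14416·17.4 = 390073.
n_{Public} = 627·8542·16.3 / 390073 = 223.80.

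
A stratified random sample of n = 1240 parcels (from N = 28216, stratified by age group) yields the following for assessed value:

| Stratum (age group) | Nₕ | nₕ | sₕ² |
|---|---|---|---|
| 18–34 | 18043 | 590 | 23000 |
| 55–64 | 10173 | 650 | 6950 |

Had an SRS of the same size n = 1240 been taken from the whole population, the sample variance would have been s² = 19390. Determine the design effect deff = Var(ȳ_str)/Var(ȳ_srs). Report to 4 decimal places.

Var(ȳ_str) = Σ Wₕ²(1−fₕ)sₕ²/nₕ with Wₕ = Nₕ/28216:
  18–34: (18043/28216)²·(1−590/18043)·23000/590 = 15.419268
  55–64: (10173/28216)²·(1−650/10173)·6950/650 = 1.3010781
  → Var(ȳ_str) = 16.720346.
Var(ȳ_srs) = (1 − 1240/28216)·19390/1240 = 14.949898.
deff = 16.720346 / 14.949898 = 1.1184.

1.1184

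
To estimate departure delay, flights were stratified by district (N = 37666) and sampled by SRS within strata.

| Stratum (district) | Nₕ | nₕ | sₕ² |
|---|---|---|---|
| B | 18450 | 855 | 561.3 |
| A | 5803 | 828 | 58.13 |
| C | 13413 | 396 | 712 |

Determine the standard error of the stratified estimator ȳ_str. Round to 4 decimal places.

Var(ȳ_str) = Σₕ Wₕ²(1 − fₕ)sₕ²/nₕ with Wₕ = Nₕ/N, N = 37666.
B: Wₕ = 0.48983168; term = 0.48983168²·(1 − 0.04634146)·561.3/855 = 0.15021578.
A: Wₕ = 0.15406467; term = 0.15406467²·(1 − 0.14268482)·58.13/828 = 0.0014286197.
C: Wₕ = 0.35610365; term = 0.35610365²·(1 − 0.02952360)·712/396 = 0.22127005.
Sum = 0.37291445.
SE = √(0.37291445) = 0.6107.

0.6107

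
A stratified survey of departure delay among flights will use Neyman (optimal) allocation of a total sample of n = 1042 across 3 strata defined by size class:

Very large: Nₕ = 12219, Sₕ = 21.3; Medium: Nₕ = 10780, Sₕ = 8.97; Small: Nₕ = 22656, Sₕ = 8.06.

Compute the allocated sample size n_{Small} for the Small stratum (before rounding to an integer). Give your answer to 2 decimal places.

Neyman allocation: nₕ = n·NₕSₕ / Σⱼ NⱼSⱼ.
Σ NⱼSⱼ = 12219·21.3 + 10780·8.97 + 22656·8.06 = 539568.66.
n_{Small} = 1042·22656·8.06 / 539568.66 = 352.65.

352.65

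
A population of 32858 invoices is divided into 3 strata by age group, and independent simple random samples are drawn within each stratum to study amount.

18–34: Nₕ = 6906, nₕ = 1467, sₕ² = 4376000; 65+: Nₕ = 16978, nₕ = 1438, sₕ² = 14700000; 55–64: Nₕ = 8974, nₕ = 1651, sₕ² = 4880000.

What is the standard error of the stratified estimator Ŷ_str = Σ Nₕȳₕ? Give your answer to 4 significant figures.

Var(Ŷ_str) = Σₕ Nₕ²(1 − fₕ)sₕ²/nₕ.
18–34: 6906²·(1 − 1467/6906)·4376000/1467 = 1.1204509 × 10^11.
65+: 16978²·(1 − 1438/16978)·14700000/1438 = 2.6970934 × 10^12.
55–64: 8974²·(1 − 1651/8974)·4880000/1651 = 1.9424411 × 10^11.
Sum = 3.0033826 × 10^12.
SE = √(3.0033826 × 10^12) = 1.733 × 10^6.

1.733 × 10^6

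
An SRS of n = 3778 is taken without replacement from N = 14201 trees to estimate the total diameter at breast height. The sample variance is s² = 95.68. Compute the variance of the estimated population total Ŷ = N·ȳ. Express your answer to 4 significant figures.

Var(Ŷ) = N²·Var(ȳ) = N²·(1 − n/N)·s²/n.
f = 3778/14201 = 0.26603760; Var(ȳ) = 0.73396240·95.68/3778 = 0.018588015.
Var(Ŷ) = 14201² · 0.018588015 = 3.7486153 × 10^6.

3.749 × 10^6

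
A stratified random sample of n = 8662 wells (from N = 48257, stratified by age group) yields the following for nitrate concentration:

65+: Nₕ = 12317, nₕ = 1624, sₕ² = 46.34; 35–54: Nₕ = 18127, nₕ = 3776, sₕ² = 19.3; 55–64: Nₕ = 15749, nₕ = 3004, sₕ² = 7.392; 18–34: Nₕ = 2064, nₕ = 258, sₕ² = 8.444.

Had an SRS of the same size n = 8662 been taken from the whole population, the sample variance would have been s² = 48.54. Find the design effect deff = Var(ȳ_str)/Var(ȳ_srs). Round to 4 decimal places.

Var(ȳ_str) = Σ Wₕ²(1−fₕ)sₕ²/nₕ with Wₕ = Nₕ/48257:
  65+: (12317/48257)²·(1−1624/12317)·46.34/1624 = 0.0016138155
  35–54: (18127/48257)²·(1−3776/18127)·19.3/3776 = 5.7096933 × 10^-4
  55–64: (15749/48257)²·(1−3004/15749)·7.392/3004 = 2.1209685 × 10^-4
  18–34: (2064/48257)²·(1−258/2064)·8.444/258 = 5.2388422 × 10^-5
  → Var(ȳ_str) = 0.0024492701.
Var(ȳ_srs) = (1 − 8662/48257)·48.54/8662 = 0.0045979222.
deff = 0.0024492701 / 0.0045979222 = 0.5327.

0.5327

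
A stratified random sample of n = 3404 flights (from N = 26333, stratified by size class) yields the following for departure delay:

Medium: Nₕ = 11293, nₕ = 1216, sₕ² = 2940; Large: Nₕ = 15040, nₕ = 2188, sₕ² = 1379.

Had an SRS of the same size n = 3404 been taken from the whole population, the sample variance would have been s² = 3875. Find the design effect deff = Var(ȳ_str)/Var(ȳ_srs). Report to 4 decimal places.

Var(ȳ_str) = Σ Wₕ²(1−fₕ)sₕ²/nₕ with Wₕ = Nₕ/26333:
  Medium: (11293/26333)²·(1−1216/11293)·2940/1216 = 0.39678355
  Large: (15040/26333)²·(1−2188/15040)·1379/2188 = 0.17568506
  → Var(ȳ_str) = 0.57246861.
Var(ȳ_srs) = (1 − 3404/26333)·3875/3404 = 0.99121287.
deff = 0.57246861 / 0.99121287 = 0.5775.

0.5775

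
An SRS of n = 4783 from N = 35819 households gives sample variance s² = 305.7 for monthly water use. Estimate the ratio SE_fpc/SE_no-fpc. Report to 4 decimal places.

f = n/N = 4783/35819 = 0.13353248.
SE_no-fpc = √(s²/n) = 0.25281191; SE_fpc = √((1−f)s²/n) = 0.23532804.
Ratio = √(1−f) = 0.93084237.

0.9308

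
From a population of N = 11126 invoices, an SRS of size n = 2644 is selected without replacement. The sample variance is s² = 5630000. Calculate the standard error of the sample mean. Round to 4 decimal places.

40.2905

Under SRS without replacement, Var(ȳ) = (1 − f)·s²/n with f = n/N = 2644/11126 = 0.23764156.
Var(ȳ) = (1 − 0.23764156)·5630000/2644 = 0.76235844·2129.3495 = 1623.3275.
SE(ȳ) = √(1623.3275) = 40.2905.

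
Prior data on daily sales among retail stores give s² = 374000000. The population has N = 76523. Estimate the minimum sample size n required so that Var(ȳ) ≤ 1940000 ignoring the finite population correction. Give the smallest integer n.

193

Without fpc, n₀ = s²/D = 374000000/1940000 = 192.7835.
Rounding up, n = 193.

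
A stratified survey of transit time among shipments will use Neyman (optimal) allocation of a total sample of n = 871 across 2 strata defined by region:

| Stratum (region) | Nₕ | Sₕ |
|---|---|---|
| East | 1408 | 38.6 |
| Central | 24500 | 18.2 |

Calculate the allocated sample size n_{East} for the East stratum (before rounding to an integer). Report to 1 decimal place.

94.6

Neyman allocation: nₕ = n·NₕSₕ / Σⱼ NⱼSⱼ.
Σ NⱼSⱼ = 1408·38.6 + 24500·18.2 = 500248.8.
n_{East} = 871·1408·38.6 / 500248.8 = 94.6.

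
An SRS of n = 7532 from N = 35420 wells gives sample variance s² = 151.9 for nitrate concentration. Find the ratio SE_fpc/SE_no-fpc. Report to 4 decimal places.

f = n/N = 7532/35420 = 0.21264822.
SE_no-fpc = √(s²/n) = 0.14201157; SE_fpc = √((1−f)s²/n) = 0.12601091.
Ratio = √(1−f) = 0.88732845.

0.8873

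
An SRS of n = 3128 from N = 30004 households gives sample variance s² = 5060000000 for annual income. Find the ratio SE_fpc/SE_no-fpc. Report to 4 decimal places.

0.9464

f = n/N = 3128/30004 = 0.10425277.
SE_no-fpc = √(s²/n) = 1271.8675; SE_fpc = √((1−f)s²/n) = 1203.7454.
Ratio = √(1−f) = 0.94643924.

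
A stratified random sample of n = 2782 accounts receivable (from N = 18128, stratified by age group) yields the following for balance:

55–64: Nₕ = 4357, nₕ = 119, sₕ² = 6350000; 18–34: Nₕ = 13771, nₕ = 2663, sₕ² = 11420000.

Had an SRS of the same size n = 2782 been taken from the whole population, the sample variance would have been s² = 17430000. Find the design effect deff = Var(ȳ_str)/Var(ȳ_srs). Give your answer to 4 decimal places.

0.9417

Var(ȳ_str) = Σ Wₕ²(1−fₕ)sₕ²/nₕ with Wₕ = Nₕ/18128:
  55–64: (4357/18128)²·(1−119/4357)·6350000/119 = 2998.3028
  18–34: (13771/18128)²·(1−2663/13771)·11420000/2663 = 1996.1653
  → Var(ȳ_str) = 4994.4681.
Var(ȳ_srs) = (1 − 2782/18128)·17430000/2782 = 5303.7808.
deff = 4994.4681 / 5303.7808 = 0.9417.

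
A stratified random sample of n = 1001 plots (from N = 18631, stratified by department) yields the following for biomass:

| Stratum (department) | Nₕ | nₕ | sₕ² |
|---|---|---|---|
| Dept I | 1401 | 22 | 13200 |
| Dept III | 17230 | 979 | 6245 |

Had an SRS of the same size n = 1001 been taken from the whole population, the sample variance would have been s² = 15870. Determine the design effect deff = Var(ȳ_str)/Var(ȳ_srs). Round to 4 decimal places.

0.5656

Var(ȳ_str) = Σ Wₕ²(1−fₕ)sₕ²/nₕ with Wₕ = Nₕ/18631:
  Dept I: (1401/18631)²·(1−22/1401)·13200/22 = 3.339499
  Dept III: (17230/18631)²·(1−979/17230)·6245/979 = 5.1456801
  → Var(ȳ_str) = 8.4851791.
Var(ȳ_srs) = (1 − 1001/18631)·15870/1001 = 15.00234.
deff = 8.4851791 / 15.00234 = 0.5656.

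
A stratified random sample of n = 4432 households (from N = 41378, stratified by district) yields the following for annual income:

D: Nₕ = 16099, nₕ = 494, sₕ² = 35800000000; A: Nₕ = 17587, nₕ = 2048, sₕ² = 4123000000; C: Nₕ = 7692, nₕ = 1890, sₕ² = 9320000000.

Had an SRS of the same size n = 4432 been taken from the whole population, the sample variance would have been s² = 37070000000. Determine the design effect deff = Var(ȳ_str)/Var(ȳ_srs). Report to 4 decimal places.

1.4841

Var(ȳ_str) = Σ Wₕ²(1−fₕ)sₕ²/nₕ with Wₕ = Nₕ/41378:
  D: (16099/41378)²·(1−494/16099)·35800000000/494 = 1.0633586 × 10^7
  A: (17587/41378)²·(1−2048/17587)·4123000000/2048 = 321335.88
  C: (7692/41378)²·(1−1890/7692)·9320000000/1890 = 128538.17
  → Var(ȳ_str) = 1.108346 × 10^7.
Var(ȳ_srs) = (1 − 4432/41378)·37070000000/4432 = 7.468283 × 10^6.
deff = (1.108346 × 10^7) / (7.468283 × 10^6) = 1.4841.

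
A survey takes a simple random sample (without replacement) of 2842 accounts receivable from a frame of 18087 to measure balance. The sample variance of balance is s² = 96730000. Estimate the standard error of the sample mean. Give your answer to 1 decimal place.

Under SRS without replacement, Var(ȳ) = (1 − f)·s²/n with f = n/N = 2842/18087 = 0.15712943.
Var(ȳ) = (1 − 0.15712943)·96730000/2842 = 0.84287057·34035.89 = 28687.85.
SE(ȳ) = √(28687.85) = 169.4.

169.4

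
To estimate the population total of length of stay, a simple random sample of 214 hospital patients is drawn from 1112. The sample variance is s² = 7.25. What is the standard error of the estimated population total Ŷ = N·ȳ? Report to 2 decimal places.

Var(Ŷ) = N²·Var(ȳ) = N²·(1 − n/N)·s²/n.
f = 214/1112 = 0.19244604; Var(ȳ) = 0.80755396·7.25/214 = 0.027358721.
Var(Ŷ) = 1112² · 0.027358721 = 33830.262.
SE(Ŷ) = √(33830.262) = 183.93.

183.93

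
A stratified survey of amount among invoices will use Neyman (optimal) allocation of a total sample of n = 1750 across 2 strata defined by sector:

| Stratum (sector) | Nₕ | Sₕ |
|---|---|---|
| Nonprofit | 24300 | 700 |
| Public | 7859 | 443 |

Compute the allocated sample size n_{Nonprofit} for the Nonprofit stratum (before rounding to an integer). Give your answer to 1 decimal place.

1452.7

Neyman allocation: nₕ = n·NₕSₕ / Σⱼ NⱼSⱼ.
Σ NⱼSⱼ = 24300·700 + 7859·443 = 2.0491537 × 10^7.
n_{Nonprofit} = 1750·24300·700 / (2.0491537 × 10^7) = 1452.7.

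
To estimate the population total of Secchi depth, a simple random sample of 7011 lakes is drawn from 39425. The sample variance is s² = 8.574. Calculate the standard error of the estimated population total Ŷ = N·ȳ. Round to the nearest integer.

1250

Var(Ŷ) = N²·Var(ȳ) = N²·(1 − n/N)·s²/n.
f = 7011/39425 = 0.17783133; Var(ȳ) = 0.82216867·8.574/7011 = 0.0010054592.
Var(Ŷ) = 39425² · 0.0010054592 = 1.562816 × 10^6.
SE(Ŷ) = √(1.562816 × 10^6) = 1250.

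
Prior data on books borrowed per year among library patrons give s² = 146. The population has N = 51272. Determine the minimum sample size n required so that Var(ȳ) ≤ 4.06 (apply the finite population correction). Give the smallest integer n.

Without fpc, n₀ = s²/D = 146/4.06 = 35.9606.
With fpc, (1 − n/N)·s²/n ≤ D requires n ≥ n₀/(1 + n₀/N) = 35.9606/(1 + 35.9606/51272) = 35.9354.
Rounding up, n = 36.

36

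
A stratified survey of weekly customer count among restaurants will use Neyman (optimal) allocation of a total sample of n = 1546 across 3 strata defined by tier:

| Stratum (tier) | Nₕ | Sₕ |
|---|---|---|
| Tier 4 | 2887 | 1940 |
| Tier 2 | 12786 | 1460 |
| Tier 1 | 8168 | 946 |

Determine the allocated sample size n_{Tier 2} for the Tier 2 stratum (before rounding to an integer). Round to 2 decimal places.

Neyman allocation: nₕ = n·NₕSₕ / Σⱼ NⱼSⱼ.
Σ NⱼSⱼ = 2887·1940 + 12786·1460 + 8168·946 = 3.1995268 × 10^7.
n_{Tier 2} = 1546·12786·1460 / (3.1995268 × 10^7) = 902.01.

902.01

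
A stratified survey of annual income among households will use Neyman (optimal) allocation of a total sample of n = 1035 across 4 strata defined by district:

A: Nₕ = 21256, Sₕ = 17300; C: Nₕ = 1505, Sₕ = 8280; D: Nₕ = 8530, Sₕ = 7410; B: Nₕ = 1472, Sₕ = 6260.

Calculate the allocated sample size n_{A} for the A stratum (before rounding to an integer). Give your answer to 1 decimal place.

840.9

Neyman allocation: nₕ = n·NₕSₕ / Σⱼ NⱼSⱼ.
Σ NⱼSⱼ = 21256·17300 + 1505·8280 + 8530·7410 + 1472·6260 = 4.5261222 × 10^8.
n_{A} = 1035·21256·17300 / (4.5261222 × 10^8) = 840.9.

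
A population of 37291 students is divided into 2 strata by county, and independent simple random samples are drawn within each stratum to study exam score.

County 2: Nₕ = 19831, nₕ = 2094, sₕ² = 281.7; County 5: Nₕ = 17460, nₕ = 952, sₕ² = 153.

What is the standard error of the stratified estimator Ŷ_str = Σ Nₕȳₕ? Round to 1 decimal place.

9676.9

Var(Ŷ_str) = Σₕ Nₕ²(1 − fₕ)sₕ²/nₕ.
County 2: 19831²·(1 − 2094/19831)·281.7/2094 = 4.7318934 × 10^7.
County 5: 17460²·(1 − 952/17460)·153/952 = 4.6322627 × 10^7.
Sum = 9.3641561 × 10^7.
SE = √(9.3641561 × 10^7) = 9676.9.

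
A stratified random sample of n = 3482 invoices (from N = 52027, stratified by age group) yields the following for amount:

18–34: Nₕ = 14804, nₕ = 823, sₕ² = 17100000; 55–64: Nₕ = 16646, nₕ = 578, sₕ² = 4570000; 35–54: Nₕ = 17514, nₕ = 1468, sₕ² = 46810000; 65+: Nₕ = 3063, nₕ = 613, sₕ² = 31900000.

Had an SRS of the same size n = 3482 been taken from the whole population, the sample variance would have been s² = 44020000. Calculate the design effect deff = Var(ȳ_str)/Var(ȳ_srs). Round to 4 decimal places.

0.4938

Var(ȳ_str) = Σ Wₕ²(1−fₕ)sₕ²/nₕ with Wₕ = Nₕ/52027:
  18–34: (14804/52027)²·(1−823/14804)·17100000/823 = 1588.7517
  55–64: (16646/52027)²·(1−578/16646)·4570000/578 = 781.27244
  35–54: (17514/52027)²·(1−1468/17514)·46810000/1468 = 3310.6034
  65+: (3063/52027)²·(1−613/3063)·31900000/613 = 144.27322
  → Var(ȳ_str) = 5824.9008.
Var(ȳ_srs) = (1 − 3482/52027)·44020000/3482 = 11796.061.
deff = 5824.9008 / 11796.061 = 0.4938.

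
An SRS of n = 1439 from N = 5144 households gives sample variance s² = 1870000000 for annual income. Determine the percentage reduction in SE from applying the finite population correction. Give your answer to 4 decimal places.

15.1321

f = n/N = 1439/5144 = 0.27974339.
SE_no-fpc = √(s²/n) = 1139.9621; SE_fpc = √((1−f)s²/n) = 967.46226.
Ratio = √(1−f) = 0.84867933. Reduction = 100·(1 − 0.84867933) = 15.1321%.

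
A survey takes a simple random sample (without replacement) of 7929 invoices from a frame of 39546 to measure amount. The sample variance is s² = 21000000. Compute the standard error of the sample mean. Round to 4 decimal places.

46.0161

Under SRS without replacement, Var(ȳ) = (1 − f)·s²/n with f = n/N = 7929/39546 = 0.20050068.
Var(ȳ) = (1 − 0.20050068)·21000000/7929 = 0.79949932·2648.5055 = 2117.4783.
SE(ȳ) = √(2117.4783) = 46.0161.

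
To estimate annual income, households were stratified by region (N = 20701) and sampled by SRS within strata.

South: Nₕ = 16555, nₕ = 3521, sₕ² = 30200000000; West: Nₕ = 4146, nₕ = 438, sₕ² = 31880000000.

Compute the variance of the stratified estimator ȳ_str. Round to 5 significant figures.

Var(ȳ_str) = Σₕ Wₕ²(1 − fₕ)sₕ²/nₕ with Wₕ = Nₕ/N, N = 20701.
South: Wₕ = 0.79971982; term = 0.79971982²·(1 − 0.21268499)·30200000000/3521 = 4.3188206 × 10^6.
West: Wₕ = 0.20028018; term = 0.20028018²·(1 − 0.10564399)·31880000000/438 = 2.6111425 × 10^6.
Sum = 6.9299631 × 10^6.

6.9300 × 10^6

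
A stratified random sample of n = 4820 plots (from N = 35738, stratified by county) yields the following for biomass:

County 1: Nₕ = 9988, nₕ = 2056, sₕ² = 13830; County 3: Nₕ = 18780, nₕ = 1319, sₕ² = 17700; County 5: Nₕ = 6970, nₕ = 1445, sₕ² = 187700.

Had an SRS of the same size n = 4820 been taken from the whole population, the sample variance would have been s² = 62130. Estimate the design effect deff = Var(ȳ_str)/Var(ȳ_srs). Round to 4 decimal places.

Var(ȳ_str) = Σ Wₕ²(1−fₕ)sₕ²/nₕ with Wₕ = Nₕ/35738:
  County 1: (9988/35738)²·(1−2056/9988)·13830/2056 = 0.41725334
  County 3: (18780/35738)²·(1−1319/18780)·17700/1319 = 3.4453447
  County 5: (6970/35738)²·(1−1445/6970)·187700/1445 = 3.9165258
  → Var(ȳ_str) = 7.7791238.
Var(ȳ_srs) = (1 − 4820/35738)·62130/4820 = 11.151556.
deff = 7.7791238 / 11.151556 = 0.6976.

0.6976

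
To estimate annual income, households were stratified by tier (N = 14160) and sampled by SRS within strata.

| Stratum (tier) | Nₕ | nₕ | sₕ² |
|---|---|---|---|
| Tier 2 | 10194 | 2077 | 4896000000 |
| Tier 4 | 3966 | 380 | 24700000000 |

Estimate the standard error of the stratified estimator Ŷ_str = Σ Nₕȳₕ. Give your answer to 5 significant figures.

3.3459 × 10^7

Var(Ŷ_str) = Σₕ Nₕ²(1 − fₕ)sₕ²/nₕ.
Tier 2: 10194²·(1 − 2077/10194)·4896000000/2077 = 1.9504961 × 10^14.
Tier 4: 3966²·(1 − 380/3966)·24700000000/380 = 9.2443494 × 10^14.
Sum = 1.1194846 × 10^15.
SE = √(1.1194846 × 10^15) = 3.3459 × 10^7.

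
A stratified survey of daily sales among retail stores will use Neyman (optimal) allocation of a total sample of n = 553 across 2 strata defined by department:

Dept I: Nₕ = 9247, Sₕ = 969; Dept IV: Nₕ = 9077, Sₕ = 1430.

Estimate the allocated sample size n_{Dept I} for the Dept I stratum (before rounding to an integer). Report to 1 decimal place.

225.8

Neyman allocation: nₕ = n·NₕSₕ / Σⱼ NⱼSⱼ.
Σ NⱼSⱼ = 9247·969 + 9077·1430 = 2.1940453 × 10^7.
n_{Dept I} = 553·9247·969 / (2.1940453 × 10^7) = 225.8.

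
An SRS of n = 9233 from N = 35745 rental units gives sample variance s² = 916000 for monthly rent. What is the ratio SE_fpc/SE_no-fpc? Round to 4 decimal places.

0.8612

f = n/N = 9233/35745 = 0.25830186.
SE_no-fpc = √(s²/n) = 9.9603894; SE_fpc = √((1−f)s²/n) = 8.5780765.
Ratio = √(1−f) = 0.86121898.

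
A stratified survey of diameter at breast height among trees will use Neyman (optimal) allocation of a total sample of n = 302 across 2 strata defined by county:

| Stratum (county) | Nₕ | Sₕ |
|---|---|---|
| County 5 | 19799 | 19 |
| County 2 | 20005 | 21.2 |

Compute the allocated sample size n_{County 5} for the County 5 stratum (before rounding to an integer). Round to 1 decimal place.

142.0

Neyman allocation: nₕ = n·NₕSₕ / Σⱼ NⱼSⱼ.
Σ NⱼSⱼ = 19799·19 + 20005·21.2 = 800287.
n_{County 5} = 302·19799·19 / 800287 = 142.0.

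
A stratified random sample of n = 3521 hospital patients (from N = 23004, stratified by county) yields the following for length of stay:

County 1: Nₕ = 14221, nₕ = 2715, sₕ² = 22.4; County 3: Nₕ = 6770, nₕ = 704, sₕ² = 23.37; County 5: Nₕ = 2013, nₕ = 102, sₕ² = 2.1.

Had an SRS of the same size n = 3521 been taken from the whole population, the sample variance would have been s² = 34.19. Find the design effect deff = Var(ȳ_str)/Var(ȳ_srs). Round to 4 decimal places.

0.6416

Var(ȳ_str) = Σ Wₕ²(1−fₕ)sₕ²/nₕ with Wₕ = Nₕ/23004:
  County 1: (14221/23004)²·(1−2715/14221)·22.4/2715 = 0.0025510911
  County 3: (6770/23004)²·(1−704/6770)·23.37/704 = 0.0025761456
  County 5: (2013/23004)²·(1−102/2013)·2.1/102 = 1.4966383 × 10^-4
  → Var(ȳ_str) = 0.0052769005.
Var(ȳ_srs) = (1 − 3521/23004)·34.19/3521 = 0.0082240463.
deff = 0.0052769005 / 0.0082240463 = 0.6416.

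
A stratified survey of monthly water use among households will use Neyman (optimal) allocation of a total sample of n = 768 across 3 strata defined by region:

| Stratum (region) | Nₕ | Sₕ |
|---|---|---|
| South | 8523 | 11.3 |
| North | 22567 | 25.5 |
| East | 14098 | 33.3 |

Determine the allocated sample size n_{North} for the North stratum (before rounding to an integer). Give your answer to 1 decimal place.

Neyman allocation: nₕ = n·NₕSₕ / Σⱼ NⱼSⱼ.
Σ NⱼSⱼ = 8523·11.3 + 22567·25.5 + 14098·33.3 = 1.1412318 × 10^6.
n_{North} = 768·22567·25.5 / (1.1412318 × 10^6) = 387.3.

387.3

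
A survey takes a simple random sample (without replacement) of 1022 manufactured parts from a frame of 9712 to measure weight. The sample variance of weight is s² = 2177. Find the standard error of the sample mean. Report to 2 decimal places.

Under SRS without replacement, Var(ȳ) = (1 − f)·s²/n with f = n/N = 1022/9712 = 0.10523064.
Var(ȳ) = (1 − 0.10523064)·2177/1022 = 0.89476936·2.130137 = 1.9059813.
SE(ȳ) = √(1.9059813) = 1.38.

1.38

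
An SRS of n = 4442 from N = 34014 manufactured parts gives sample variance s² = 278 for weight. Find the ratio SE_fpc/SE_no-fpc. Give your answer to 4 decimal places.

0.9324

f = n/N = 4442/34014 = 0.13059329.
SE_no-fpc = √(s²/n) = 0.25016879; SE_fpc = √((1−f)s²/n) = 0.23326233.
Ratio = √(1−f) = 0.93241982.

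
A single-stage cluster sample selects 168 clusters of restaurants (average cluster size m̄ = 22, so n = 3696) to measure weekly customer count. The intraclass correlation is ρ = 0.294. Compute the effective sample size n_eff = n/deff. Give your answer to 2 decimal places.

515.19

deff = 1 + (22 − 1)·0.294 = 1 + 6.174 = 7.174.
n_eff = 3696 / 7.174 = 515.19.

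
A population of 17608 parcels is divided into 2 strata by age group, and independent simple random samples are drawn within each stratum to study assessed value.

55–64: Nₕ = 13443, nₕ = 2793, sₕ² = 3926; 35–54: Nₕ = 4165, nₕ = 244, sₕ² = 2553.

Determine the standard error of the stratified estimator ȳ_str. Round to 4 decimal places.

Var(ȳ_str) = Σₕ Wₕ²(1 − fₕ)sₕ²/nₕ with Wₕ = Nₕ/N, N = 17608.
55–64: Wₕ = 0.76345979; term = 0.76345979²·(1 − 0.20776612)·3926/2793 = 0.64909028.
35–54: Wₕ = 0.23654021; term = 0.23654021²·(1 − 0.05858343)·2553/244 = 0.55112838.
Sum = 1.2002187.
SE = √(1.2002187) = 1.0955.

1.0955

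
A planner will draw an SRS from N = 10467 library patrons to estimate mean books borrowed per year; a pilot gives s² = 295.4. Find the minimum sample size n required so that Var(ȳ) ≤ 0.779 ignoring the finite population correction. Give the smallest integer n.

Without fpc, n₀ = s²/D = 295.4/0.779 = 379.2041.
Rounding up, n = 380.

380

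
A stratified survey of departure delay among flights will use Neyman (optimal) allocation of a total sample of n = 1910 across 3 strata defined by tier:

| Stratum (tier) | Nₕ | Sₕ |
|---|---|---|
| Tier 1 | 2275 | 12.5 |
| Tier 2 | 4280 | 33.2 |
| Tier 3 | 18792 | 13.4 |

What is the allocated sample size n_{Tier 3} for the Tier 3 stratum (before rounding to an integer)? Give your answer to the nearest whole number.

Neyman allocation: nₕ = n·NₕSₕ / Σⱼ NⱼSⱼ.
Σ NⱼSⱼ = 2275·12.5 + 4280·33.2 + 18792·13.4 = 422346.3.
n_{Tier 3} = 1910·18792·13.4 / 422346.3 = 1139.

1139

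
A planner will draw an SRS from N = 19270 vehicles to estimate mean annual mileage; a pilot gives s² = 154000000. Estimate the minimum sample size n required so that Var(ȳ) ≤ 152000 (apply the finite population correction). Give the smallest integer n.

963

Without fpc, n₀ = s²/D = 154000000/152000 = 1013.1579.
With fpc, (1 − n/N)·s²/n ≤ D requires n ≥ n₀/(1 + n₀/N) = 1013.1579/(1 + 1013.1579/19270) = 962.5500.
Rounding up, n = 963.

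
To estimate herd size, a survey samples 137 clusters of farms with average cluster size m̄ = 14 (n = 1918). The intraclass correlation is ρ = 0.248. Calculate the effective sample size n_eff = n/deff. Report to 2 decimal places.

454.07

deff = 1 + (14 − 1)·0.248 = 1 + 3.224 = 4.224.
n_eff = 1918 / 4.224 = 454.07.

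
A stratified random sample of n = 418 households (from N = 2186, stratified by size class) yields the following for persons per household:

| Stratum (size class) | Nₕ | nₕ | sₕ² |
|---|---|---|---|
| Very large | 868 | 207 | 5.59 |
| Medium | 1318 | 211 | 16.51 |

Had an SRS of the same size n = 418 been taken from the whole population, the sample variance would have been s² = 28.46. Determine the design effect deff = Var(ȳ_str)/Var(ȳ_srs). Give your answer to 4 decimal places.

Var(ȳ_str) = Σ Wₕ²(1−fₕ)sₕ²/nₕ with Wₕ = Nₕ/2186:
  Very large: (868/2186)²·(1−207/868)·5.59/207 = 0.0032423682
  Medium: (1318/2186)²·(1−211/1318)·16.51/211 = 0.023890615
  → Var(ȳ_str) = 0.027132983.
Var(ȳ_srs) = (1 − 418/2186)·28.46/418 = 0.055066911.
deff = 0.027132983 / 0.055066911 = 0.4927.

0.4927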